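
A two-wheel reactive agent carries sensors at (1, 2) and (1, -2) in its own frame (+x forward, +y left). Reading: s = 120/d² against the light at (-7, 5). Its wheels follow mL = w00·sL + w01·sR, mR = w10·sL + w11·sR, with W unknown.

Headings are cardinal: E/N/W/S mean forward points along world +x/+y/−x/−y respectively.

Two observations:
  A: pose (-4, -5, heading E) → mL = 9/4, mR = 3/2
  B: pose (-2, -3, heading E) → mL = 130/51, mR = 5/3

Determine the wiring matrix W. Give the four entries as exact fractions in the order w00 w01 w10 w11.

obs A: pose=(-4,-5,E) → sL=3/2, sR=3/4, mL=9/4, mR=3/2
obs B: pose=(-2,-3,E) → sL=5/3, sR=15/17, mL=130/51, mR=5/3
sensor matrix S = [[3/2, 3/4], [5/3, 15/17]]; det S = 5/68
solve [mL_A; mL_B] = S·[w00; w01] and [mR_A; mR_B] = S·[w10; w11]:
  w00 = 1, w01 = 1, w10 = 1, w11 = 0

1 1 1 0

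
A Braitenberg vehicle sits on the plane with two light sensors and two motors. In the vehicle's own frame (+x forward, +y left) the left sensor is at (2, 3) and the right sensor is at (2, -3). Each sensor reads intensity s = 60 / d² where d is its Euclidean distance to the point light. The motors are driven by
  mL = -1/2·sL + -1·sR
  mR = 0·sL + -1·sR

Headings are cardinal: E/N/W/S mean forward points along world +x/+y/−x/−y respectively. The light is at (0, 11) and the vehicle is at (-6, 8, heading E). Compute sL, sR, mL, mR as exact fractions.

left sensor world pos  = (-4, 11); dL² = 16
right sensor world pos = (-4, 5); dR² = 52
sL = 60/16 = 15/4
sR = 60/52 = 15/13
mL = -1/2·sL + -1·sR = -315/104
mR = 0·sL + -1·sR = -15/13

15/4 15/13 -315/104 -15/13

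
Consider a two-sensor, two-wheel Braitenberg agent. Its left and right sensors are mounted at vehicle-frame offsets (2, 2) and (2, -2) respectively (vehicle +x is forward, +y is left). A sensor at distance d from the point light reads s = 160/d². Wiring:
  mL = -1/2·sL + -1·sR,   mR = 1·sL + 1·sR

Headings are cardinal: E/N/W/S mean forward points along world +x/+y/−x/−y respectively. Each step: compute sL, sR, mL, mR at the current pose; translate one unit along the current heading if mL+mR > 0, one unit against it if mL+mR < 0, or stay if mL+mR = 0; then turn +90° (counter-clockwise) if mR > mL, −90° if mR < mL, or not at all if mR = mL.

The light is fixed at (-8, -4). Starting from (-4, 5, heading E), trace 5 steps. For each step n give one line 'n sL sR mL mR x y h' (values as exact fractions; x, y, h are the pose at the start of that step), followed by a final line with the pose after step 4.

0 160/157 32/17 -6384/2669 7744/2669 -4 5 E
1 16/13 16/17 -344/221 480/221 -3 5 N
2 160/73 160/153 -23920/11169 36160/11169 -3 6 W
3 8/5 40/17 -268/85 336/85 -4 6 S
4 160/157 32/17 -6384/2669 7744/2669 -4 5 E
final -3 5 N

n=0: pose=(-4,5,E); sL=160/157, sR=32/17; mL=-6384/2669, mR=7744/2669; mL+mR=80/157 → advance +1; mR−mL=14128/2669 → turn +1·90°
n=1: pose=(-3,5,N); sL=16/13, sR=16/17; mL=-344/221, mR=480/221; mL+mR=8/13 → advance +1; mR−mL=824/221 → turn +1·90°
n=2: pose=(-3,6,W); sL=160/73, sR=160/153; mL=-23920/11169, mR=36160/11169; mL+mR=80/73 → advance +1; mR−mL=60080/11169 → turn +1·90°
n=3: pose=(-4,6,S); sL=8/5, sR=40/17; mL=-268/85, mR=336/85; mL+mR=4/5 → advance +1; mR−mL=604/85 → turn +1·90°
n=4: pose=(-4,5,E); sL=160/157, sR=32/17; mL=-6384/2669, mR=7744/2669; mL+mR=80/157 → advance +1; mR−mL=14128/2669 → turn +1·90°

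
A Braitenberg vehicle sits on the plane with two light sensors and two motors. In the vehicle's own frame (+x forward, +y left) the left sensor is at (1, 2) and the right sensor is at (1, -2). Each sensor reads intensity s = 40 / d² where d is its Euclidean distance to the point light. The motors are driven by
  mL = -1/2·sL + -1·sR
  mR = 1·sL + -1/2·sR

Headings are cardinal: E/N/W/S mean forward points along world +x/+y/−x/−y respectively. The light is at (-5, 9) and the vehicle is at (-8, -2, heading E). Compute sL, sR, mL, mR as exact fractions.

8/17 40/173 -1372/2941 1044/2941

left sensor world pos  = (-7, 0); dL² = 85
right sensor world pos = (-7, -4); dR² = 173
sL = 40/85 = 8/17
sR = 40/173 = 40/173
mL = -1/2·sL + -1·sR = -1372/2941
mR = 1·sL + -1/2·sR = 1044/2941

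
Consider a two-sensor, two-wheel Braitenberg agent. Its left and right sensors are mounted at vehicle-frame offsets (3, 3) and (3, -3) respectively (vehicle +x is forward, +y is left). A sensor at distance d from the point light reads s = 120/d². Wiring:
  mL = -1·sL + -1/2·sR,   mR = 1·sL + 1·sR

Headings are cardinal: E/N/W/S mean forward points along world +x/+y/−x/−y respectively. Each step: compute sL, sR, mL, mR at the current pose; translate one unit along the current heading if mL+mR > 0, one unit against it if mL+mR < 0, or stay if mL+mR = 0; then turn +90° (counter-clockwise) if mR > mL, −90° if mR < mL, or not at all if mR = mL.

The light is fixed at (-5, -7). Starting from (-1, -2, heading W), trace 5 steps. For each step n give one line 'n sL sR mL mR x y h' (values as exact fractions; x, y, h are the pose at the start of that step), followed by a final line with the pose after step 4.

n=0: pose=(-1,-2,W); sL=24, sR=24/13; mL=-324/13, mR=336/13; mL+mR=12/13 → advance +1; mR−mL=660/13 → turn +1·90°
n=1: pose=(-2,-2,S); sL=3, sR=30; mL=-18, mR=33; mL+mR=15 → advance +1; mR−mL=51 → turn +1·90°
n=2: pose=(-2,-3,E); sL=24/17, sR=120/37; mL=-1908/629, mR=2928/629; mL+mR=60/37 → advance +1; mR−mL=4836/629 → turn +1·90°
n=3: pose=(-1,-3,N); sL=12/5, sR=60/49; mL=-738/245, mR=888/245; mL+mR=30/49 → advance +1; mR−mL=1626/245 → turn +1·90°
n=4: pose=(-1,-2,W); sL=24, sR=24/13; mL=-324/13, mR=336/13; mL+mR=12/13 → advance +1; mR−mL=660/13 → turn +1·90°

0 24 24/13 -324/13 336/13 -1 -2 W
1 3 30 -18 33 -2 -2 S
2 24/17 120/37 -1908/629 2928/629 -2 -3 E
3 12/5 60/49 -738/245 888/245 -1 -3 N
4 24 24/13 -324/13 336/13 -1 -2 W
final -2 -2 S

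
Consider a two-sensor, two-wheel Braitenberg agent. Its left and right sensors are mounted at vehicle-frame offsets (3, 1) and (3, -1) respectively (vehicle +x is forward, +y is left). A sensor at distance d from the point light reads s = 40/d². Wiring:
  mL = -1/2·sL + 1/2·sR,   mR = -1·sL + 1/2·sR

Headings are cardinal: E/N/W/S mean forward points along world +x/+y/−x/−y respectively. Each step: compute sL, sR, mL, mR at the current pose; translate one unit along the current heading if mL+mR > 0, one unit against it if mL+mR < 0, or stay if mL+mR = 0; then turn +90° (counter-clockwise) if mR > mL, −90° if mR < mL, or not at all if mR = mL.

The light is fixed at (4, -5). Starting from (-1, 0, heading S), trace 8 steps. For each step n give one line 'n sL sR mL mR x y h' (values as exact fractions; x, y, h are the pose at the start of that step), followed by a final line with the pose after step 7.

n=0: pose=(-1,0,S); sL=2, sR=1; mL=-1/2, mR=-3/2; mL+mR=-2 → advance -1; mR−mL=-1 → turn -1·90°
n=1: pose=(-1,1,W); sL=40/89, sR=40/113; mL=-480/10057, mR=-2740/10057; mL+mR=-3220/10057 → advance -1; mR−mL=-20/89 → turn -1·90°
n=2: pose=(0,1,N); sL=20/53, sR=4/9; mL=16/477, mR=-74/477; mL+mR=-58/477 → advance -1; mR−mL=-10/53 → turn -1·90°
n=3: pose=(0,0,E); sL=40/37, sR=40/17; mL=400/629, mR=60/629; mL+mR=460/629 → advance +1; mR−mL=-20/37 → turn -1·90°
n=4: pose=(1,0,S); sL=5, sR=2; mL=-3/2, mR=-4; mL+mR=-11/2 → advance -1; mR−mL=-5/2 → turn -1·90°
n=5: pose=(1,1,W); sL=40/61, sR=8/17; mL=-96/1037, mR=-436/1037; mL+mR=-532/1037 → advance -1; mR−mL=-20/61 → turn -1·90°
n=6: pose=(2,1,N); sL=4/9, sR=20/41; mL=8/369, mR=-74/369; mL+mR=-22/123 → advance -1; mR−mL=-2/9 → turn -1·90°
n=7: pose=(2,0,E); sL=40/37, sR=40/17; mL=400/629, mR=60/629; mL+mR=460/629 → advance +1; mR−mL=-20/37 → turn -1·90°

0 2 1 -1/2 -3/2 -1 0 S
1 40/89 40/113 -480/10057 -2740/10057 -1 1 W
2 20/53 4/9 16/477 -74/477 0 1 N
3 40/37 40/17 400/629 60/629 0 0 E
4 5 2 -3/2 -4 1 0 S
5 40/61 8/17 -96/1037 -436/1037 1 1 W
6 4/9 20/41 8/369 -74/369 2 1 N
7 40/37 40/17 400/629 60/629 2 0 E
final 3 0 S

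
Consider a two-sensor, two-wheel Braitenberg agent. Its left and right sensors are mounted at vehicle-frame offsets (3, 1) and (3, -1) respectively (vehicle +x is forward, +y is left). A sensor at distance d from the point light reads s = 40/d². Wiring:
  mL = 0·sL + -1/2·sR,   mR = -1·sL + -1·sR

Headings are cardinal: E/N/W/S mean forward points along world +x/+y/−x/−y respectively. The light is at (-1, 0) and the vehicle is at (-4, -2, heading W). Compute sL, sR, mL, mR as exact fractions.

8/9 40/37 -20/37 -656/333

left sensor world pos  = (-7, -3); dL² = 45
right sensor world pos = (-7, -1); dR² = 37
sL = 40/45 = 8/9
sR = 40/37 = 40/37
mL = 0·sL + -1/2·sR = -20/37
mR = -1·sL + -1·sR = -656/333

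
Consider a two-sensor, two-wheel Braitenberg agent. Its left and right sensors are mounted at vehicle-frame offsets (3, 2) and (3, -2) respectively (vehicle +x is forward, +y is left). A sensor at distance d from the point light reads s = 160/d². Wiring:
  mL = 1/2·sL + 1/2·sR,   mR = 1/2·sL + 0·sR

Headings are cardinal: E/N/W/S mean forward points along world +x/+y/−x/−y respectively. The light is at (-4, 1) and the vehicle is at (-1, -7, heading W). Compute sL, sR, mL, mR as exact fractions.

8/5 40/9 136/45 4/5

left sensor world pos  = (-4, -9); dL² = 100
right sensor world pos = (-4, -5); dR² = 36
sL = 160/100 = 8/5
sR = 160/36 = 40/9
mL = 1/2·sL + 1/2·sR = 136/45
mR = 1/2·sL + 0·sR = 4/5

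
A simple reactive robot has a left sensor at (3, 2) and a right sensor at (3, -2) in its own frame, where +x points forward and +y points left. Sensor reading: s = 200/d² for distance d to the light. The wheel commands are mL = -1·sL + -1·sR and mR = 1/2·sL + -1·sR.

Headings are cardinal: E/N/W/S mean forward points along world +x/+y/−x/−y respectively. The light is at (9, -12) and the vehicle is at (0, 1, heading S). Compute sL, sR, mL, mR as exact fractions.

left sensor world pos  = (2, -2); dL² = 149
right sensor world pos = (-2, -2); dR² = 221
sL = 200/149 = 200/149
sR = 200/221 = 200/221
mL = -1·sL + -1·sR = -74000/32929
mR = 1/2·sL + -1·sR = -7700/32929

200/149 200/221 -74000/32929 -7700/32929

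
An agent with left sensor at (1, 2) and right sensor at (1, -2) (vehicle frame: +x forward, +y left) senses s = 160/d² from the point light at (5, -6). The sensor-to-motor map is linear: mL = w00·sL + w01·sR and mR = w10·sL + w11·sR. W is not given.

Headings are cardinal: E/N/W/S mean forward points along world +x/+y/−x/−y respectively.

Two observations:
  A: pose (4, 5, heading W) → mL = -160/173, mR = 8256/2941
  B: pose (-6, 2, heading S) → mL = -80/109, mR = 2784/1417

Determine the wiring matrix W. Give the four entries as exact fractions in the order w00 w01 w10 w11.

obs A: pose=(4,5,W) → sL=32/17, sR=160/173, mL=-160/173, mR=8256/2941
obs B: pose=(-6,2,S) → sL=16/13, sR=80/109, mL=-80/109, mR=2784/1417
sensor matrix S = [[32/17, 160/173], [16/13, 80/109]]; det S = 1013760/4167397
solve [mL_A; mL_B] = S·[w00; w01] and [mR_A; mR_B] = S·[w10; w11]:
  w00 = 0, w01 = -1, w10 = 1, w11 = 1

0 -1 1 1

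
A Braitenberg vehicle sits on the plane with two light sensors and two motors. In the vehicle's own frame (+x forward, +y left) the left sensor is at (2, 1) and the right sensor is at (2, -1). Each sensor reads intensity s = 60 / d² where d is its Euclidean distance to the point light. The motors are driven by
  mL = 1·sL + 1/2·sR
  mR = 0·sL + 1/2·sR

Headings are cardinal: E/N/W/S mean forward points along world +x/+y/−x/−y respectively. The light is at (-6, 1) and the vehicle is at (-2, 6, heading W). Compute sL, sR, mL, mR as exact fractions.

left sensor world pos  = (-4, 5); dL² = 20
right sensor world pos = (-4, 7); dR² = 40
sL = 60/20 = 3
sR = 60/40 = 3/2
mL = 1·sL + 1/2·sR = 15/4
mR = 0·sL + 1/2·sR = 3/4

3 3/2 15/4 3/4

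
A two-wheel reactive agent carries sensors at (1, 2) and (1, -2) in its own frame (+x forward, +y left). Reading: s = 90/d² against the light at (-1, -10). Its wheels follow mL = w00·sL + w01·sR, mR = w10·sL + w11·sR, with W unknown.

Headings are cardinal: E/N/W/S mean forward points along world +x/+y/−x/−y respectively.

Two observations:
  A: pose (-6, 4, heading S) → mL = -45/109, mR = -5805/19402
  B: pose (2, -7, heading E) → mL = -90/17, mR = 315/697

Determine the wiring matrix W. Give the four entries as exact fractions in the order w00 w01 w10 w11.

0 -1 -1 1/2

obs A: pose=(-6,4,S) → sL=45/89, sR=45/109, mL=-45/109, mR=-5805/19402
obs B: pose=(2,-7,E) → sL=90/41, sR=90/17, mL=-90/17, mR=315/697
sensor matrix S = [[45/89, 45/109], [90/41, 90/17]]; det S = 11971800/6761597
solve [mL_A; mL_B] = S·[w00; w01] and [mR_A; mR_B] = S·[w10; w11]:
  w00 = 0, w01 = -1, w10 = -1, w11 = 1/2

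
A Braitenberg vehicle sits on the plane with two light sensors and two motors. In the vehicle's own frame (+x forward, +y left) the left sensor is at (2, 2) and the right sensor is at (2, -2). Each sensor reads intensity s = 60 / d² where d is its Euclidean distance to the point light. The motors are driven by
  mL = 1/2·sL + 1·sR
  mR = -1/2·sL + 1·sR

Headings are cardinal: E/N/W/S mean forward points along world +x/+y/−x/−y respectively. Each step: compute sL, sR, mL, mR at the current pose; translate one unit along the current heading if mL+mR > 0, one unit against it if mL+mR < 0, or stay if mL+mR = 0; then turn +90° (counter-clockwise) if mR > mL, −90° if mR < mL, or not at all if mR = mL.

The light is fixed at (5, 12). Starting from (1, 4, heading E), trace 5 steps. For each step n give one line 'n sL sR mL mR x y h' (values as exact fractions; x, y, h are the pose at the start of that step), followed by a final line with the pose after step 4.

n=0: pose=(1,4,E); sL=3/2, sR=15/26; mL=69/52, mR=-9/52; mL+mR=15/13 → advance +1; mR−mL=-3/2 → turn -1·90°
n=1: pose=(2,4,S); sL=60/101, sR=12/25; mL=1962/2525, mR=462/2525; mL+mR=24/25 → advance +1; mR−mL=-60/101 → turn -1·90°
n=2: pose=(2,3,W); sL=30/73, sR=30/37; mL=2745/2701, mR=1635/2701; mL+mR=60/37 → advance +1; mR−mL=-30/73 → turn -1·90°
n=3: pose=(1,3,N); sL=12/17, sR=60/53; mL=1338/901, mR=702/901; mL+mR=120/53 → advance +1; mR−mL=-12/17 → turn -1·90°
n=4: pose=(1,4,E); sL=3/2, sR=15/26; mL=69/52, mR=-9/52; mL+mR=15/13 → advance +1; mR−mL=-3/2 → turn -1·90°

0 3/2 15/26 69/52 -9/52 1 4 E
1 60/101 12/25 1962/2525 462/2525 2 4 S
2 30/73 30/37 2745/2701 1635/2701 2 3 W
3 12/17 60/53 1338/901 702/901 1 3 N
4 3/2 15/26 69/52 -9/52 1 4 E
final 2 4 S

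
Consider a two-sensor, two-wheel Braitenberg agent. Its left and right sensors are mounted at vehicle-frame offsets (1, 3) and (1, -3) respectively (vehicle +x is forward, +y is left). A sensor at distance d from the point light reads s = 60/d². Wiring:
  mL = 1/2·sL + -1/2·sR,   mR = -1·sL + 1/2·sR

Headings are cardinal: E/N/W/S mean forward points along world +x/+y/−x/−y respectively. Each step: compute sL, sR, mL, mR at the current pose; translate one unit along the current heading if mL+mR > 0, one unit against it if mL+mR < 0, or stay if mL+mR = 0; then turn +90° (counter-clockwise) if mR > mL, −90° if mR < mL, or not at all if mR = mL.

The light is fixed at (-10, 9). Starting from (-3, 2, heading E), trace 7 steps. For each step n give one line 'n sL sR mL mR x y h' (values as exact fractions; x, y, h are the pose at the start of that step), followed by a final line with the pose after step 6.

n=0: pose=(-3,2,E); sL=3/4, sR=15/41; mL=63/328, mR=-93/164; mL+mR=-3/8 → advance -1; mR−mL=-249/328 → turn -1·90°
n=1: pose=(-4,2,S); sL=12/29, sR=60/73; mL=-432/2117, mR=-6/2117; mL+mR=-6/29 → advance -1; mR−mL=426/2117 → turn +1·90°
n=2: pose=(-4,3,E); sL=30/29, sR=6/13; mL=108/377, mR=-303/377; mL+mR=-15/29 → advance -1; mR−mL=-411/377 → turn -1·90°
n=3: pose=(-5,3,S); sL=60/113, sR=60/53; mL=-1800/5989, mR=210/5989; mL+mR=-30/113 → advance -1; mR−mL=2010/5989 → turn +1·90°
n=4: pose=(-5,4,E); sL=3/2, sR=3/5; mL=9/20, mR=-6/5; mL+mR=-3/4 → advance -1; mR−mL=-33/20 → turn -1·90°
n=5: pose=(-6,4,S); sL=12/17, sR=60/37; mL=-288/629, mR=66/629; mL+mR=-6/17 → advance -1; mR−mL=354/629 → turn +1·90°
n=6: pose=(-6,5,E); sL=30/13, sR=30/37; mL=360/481, mR=-915/481; mL+mR=-15/13 → advance -1; mR−mL=-1275/481 → turn -1·90°

0 3/4 15/41 63/328 -93/164 -3 2 E
1 12/29 60/73 -432/2117 -6/2117 -4 2 S
2 30/29 6/13 108/377 -303/377 -4 3 E
3 60/113 60/53 -1800/5989 210/5989 -5 3 S
4 3/2 3/5 9/20 -6/5 -5 4 E
5 12/17 60/37 -288/629 66/629 -6 4 S
6 30/13 30/37 360/481 -915/481 -6 5 E
final -7 5 S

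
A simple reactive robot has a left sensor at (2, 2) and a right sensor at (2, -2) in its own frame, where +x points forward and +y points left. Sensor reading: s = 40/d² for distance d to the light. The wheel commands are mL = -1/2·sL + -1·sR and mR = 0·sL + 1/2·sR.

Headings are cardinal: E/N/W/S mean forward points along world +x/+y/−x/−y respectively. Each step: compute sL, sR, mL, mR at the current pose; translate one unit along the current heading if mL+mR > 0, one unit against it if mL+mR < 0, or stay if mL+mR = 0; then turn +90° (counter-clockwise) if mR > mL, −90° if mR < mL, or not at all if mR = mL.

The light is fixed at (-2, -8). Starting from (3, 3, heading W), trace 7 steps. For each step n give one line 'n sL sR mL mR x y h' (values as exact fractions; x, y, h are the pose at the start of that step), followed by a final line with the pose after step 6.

0 4/9 20/89 -358/801 10/89 3 3 W
1 8/29 40/97 -1548/2813 20/97 4 3 S
2 2/13 10/41 -171/533 5/41 4 4 E
3 8/41 8/49 -524/2009 4/49 3 4 N
4 4/9 20/89 -358/801 10/89 3 3 W
5 8/29 40/97 -1548/2813 20/97 4 3 S
6 2/13 10/41 -171/533 5/41 4 4 E
final 3 4 N

n=0: pose=(3,3,W); sL=4/9, sR=20/89; mL=-358/801, mR=10/89; mL+mR=-268/801 → advance -1; mR−mL=448/801 → turn +1·90°
n=1: pose=(4,3,S); sL=8/29, sR=40/97; mL=-1548/2813, mR=20/97; mL+mR=-968/2813 → advance -1; mR−mL=2128/2813 → turn +1·90°
n=2: pose=(4,4,E); sL=2/13, sR=10/41; mL=-171/533, mR=5/41; mL+mR=-106/533 → advance -1; mR−mL=236/533 → turn +1·90°
n=3: pose=(3,4,N); sL=8/41, sR=8/49; mL=-524/2009, mR=4/49; mL+mR=-360/2009 → advance -1; mR−mL=688/2009 → turn +1·90°
n=4: pose=(3,3,W); sL=4/9, sR=20/89; mL=-358/801, mR=10/89; mL+mR=-268/801 → advance -1; mR−mL=448/801 → turn +1·90°
n=5: pose=(4,3,S); sL=8/29, sR=40/97; mL=-1548/2813, mR=20/97; mL+mR=-968/2813 → advance -1; mR−mL=2128/2813 → turn +1·90°
n=6: pose=(4,4,E); sL=2/13, sR=10/41; mL=-171/533, mR=5/41; mL+mR=-106/533 → advance -1; mR−mL=236/533 → turn +1·90°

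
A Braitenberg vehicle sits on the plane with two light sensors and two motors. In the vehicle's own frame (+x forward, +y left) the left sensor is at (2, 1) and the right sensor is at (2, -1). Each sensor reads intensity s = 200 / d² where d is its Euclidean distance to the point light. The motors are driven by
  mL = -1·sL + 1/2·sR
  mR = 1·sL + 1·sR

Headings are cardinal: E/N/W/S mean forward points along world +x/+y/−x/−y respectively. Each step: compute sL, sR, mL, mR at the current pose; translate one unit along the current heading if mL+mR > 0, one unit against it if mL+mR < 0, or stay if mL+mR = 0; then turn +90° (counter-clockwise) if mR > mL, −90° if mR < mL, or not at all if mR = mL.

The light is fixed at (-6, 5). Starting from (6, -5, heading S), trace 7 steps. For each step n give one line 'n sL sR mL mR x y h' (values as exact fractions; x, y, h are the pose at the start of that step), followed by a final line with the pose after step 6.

n=0: pose=(6,-5,S); sL=200/313, sR=40/53; mL=-4340/16589, mR=23120/16589; mL+mR=60/53 → advance +1; mR−mL=27460/16589 → turn +1·90°
n=1: pose=(6,-6,E); sL=25/37, sR=10/17; mL=-240/629, mR=795/629; mL+mR=15/17 → advance +1; mR−mL=1035/629 → turn +1·90°
n=2: pose=(7,-6,N); sL=8/9, sR=200/277; mL=-1316/2493, mR=4016/2493; mL+mR=300/277 → advance +1; mR−mL=5332/2493 → turn +1·90°
n=3: pose=(7,-5,W); sL=100/121, sR=100/101; mL=-4050/12221, mR=22200/12221; mL+mR=150/101 → advance +1; mR−mL=26250/12221 → turn +1·90°
n=4: pose=(6,-5,S); sL=200/313, sR=40/53; mL=-4340/16589, mR=23120/16589; mL+mR=60/53 → advance +1; mR−mL=27460/16589 → turn +1·90°
n=5: pose=(6,-6,E); sL=25/37, sR=10/17; mL=-240/629, mR=795/629; mL+mR=15/17 → advance +1; mR−mL=1035/629 → turn +1·90°
n=6: pose=(7,-6,N); sL=8/9, sR=200/277; mL=-1316/2493, mR=4016/2493; mL+mR=300/277 → advance +1; mR−mL=5332/2493 → turn +1·90°

0 200/313 40/53 -4340/16589 23120/16589 6 -5 S
1 25/37 10/17 -240/629 795/629 6 -6 E
2 8/9 200/277 -1316/2493 4016/2493 7 -6 N
3 100/121 100/101 -4050/12221 22200/12221 7 -5 W
4 200/313 40/53 -4340/16589 23120/16589 6 -5 S
5 25/37 10/17 -240/629 795/629 6 -6 E
6 8/9 200/277 -1316/2493 4016/2493 7 -6 N
final 7 -5 W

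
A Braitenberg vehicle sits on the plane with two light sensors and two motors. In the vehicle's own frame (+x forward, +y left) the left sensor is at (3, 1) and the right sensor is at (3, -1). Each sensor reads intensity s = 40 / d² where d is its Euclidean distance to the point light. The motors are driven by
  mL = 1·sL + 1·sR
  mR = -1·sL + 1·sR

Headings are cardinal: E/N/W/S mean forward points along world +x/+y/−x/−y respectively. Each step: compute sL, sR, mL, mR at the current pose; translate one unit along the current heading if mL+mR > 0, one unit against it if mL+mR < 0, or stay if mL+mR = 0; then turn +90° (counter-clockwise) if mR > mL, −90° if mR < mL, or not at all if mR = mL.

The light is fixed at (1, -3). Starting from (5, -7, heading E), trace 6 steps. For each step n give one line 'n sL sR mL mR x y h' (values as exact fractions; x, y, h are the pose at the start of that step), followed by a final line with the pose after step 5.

0 20/29 20/37 1320/1073 -160/1073 5 -7 E
1 8/17 8/13 240/221 32/221 6 -7 S
2 1 2 3 1 6 -8 W
3 40/13 40/29 1680/377 -640/377 5 -8 N
4 20/29 20/37 1320/1073 -160/1073 5 -7 E
5 8/17 8/13 240/221 32/221 6 -7 S
final 6 -8 W

n=0: pose=(5,-7,E); sL=20/29, sR=20/37; mL=1320/1073, mR=-160/1073; mL+mR=40/37 → advance +1; mR−mL=-40/29 → turn -1·90°
n=1: pose=(6,-7,S); sL=8/17, sR=8/13; mL=240/221, mR=32/221; mL+mR=16/13 → advance +1; mR−mL=-16/17 → turn -1·90°
n=2: pose=(6,-8,W); sL=1, sR=2; mL=3, mR=1; mL+mR=4 → advance +1; mR−mL=-2 → turn -1·90°
n=3: pose=(5,-8,N); sL=40/13, sR=40/29; mL=1680/377, mR=-640/377; mL+mR=80/29 → advance +1; mR−mL=-80/13 → turn -1·90°
n=4: pose=(5,-7,E); sL=20/29, sR=20/37; mL=1320/1073, mR=-160/1073; mL+mR=40/37 → advance +1; mR−mL=-40/29 → turn -1·90°
n=5: pose=(6,-7,S); sL=8/17, sR=8/13; mL=240/221, mR=32/221; mL+mR=16/13 → advance +1; mR−mL=-16/17 → turn -1·90°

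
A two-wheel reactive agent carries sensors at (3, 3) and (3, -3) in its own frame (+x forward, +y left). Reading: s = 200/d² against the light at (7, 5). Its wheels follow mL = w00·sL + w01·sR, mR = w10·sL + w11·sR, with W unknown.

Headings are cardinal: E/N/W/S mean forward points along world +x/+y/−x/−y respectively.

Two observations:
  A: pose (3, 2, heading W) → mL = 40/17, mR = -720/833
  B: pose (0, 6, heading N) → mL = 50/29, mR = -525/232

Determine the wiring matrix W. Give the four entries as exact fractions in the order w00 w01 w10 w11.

1 0 1/2 -1/2

obs A: pose=(3,2,W) → sL=40/17, sR=200/49, mL=40/17, mR=-720/833
obs B: pose=(0,6,N) → sL=50/29, sR=25/4, mL=50/29, mR=-525/232
sensor matrix S = [[40/17, 200/49], [50/29, 25/4]]; det S = 185250/24157
solve [mL_A; mL_B] = S·[w00; w01] and [mR_A; mR_B] = S·[w10; w11]:
  w00 = 1, w01 = 0, w10 = 1/2, w11 = -1/2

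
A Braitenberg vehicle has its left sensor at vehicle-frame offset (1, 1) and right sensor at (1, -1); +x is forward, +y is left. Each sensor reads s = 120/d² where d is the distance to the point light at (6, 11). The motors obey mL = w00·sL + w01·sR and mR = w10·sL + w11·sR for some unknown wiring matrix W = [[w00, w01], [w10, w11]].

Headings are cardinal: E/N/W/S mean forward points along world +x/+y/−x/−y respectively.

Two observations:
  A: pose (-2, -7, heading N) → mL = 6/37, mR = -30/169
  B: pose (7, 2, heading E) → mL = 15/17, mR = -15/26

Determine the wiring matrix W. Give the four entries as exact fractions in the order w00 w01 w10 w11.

obs A: pose=(-2,-7,N) → sL=12/37, sR=60/169, mL=6/37, mR=-30/169
obs B: pose=(7,2,E) → sL=30/17, sR=15/13, mL=15/17, mR=-15/26
sensor matrix S = [[12/37, 60/169], [30/17, 15/13]]; det S = -26820/106301
solve [mL_A; mL_B] = S·[w00; w01] and [mR_A; mR_B] = S·[w10; w11]:
  w00 = 1/2, w01 = 0, w10 = 0, w11 = -1/2

1/2 0 0 -1/2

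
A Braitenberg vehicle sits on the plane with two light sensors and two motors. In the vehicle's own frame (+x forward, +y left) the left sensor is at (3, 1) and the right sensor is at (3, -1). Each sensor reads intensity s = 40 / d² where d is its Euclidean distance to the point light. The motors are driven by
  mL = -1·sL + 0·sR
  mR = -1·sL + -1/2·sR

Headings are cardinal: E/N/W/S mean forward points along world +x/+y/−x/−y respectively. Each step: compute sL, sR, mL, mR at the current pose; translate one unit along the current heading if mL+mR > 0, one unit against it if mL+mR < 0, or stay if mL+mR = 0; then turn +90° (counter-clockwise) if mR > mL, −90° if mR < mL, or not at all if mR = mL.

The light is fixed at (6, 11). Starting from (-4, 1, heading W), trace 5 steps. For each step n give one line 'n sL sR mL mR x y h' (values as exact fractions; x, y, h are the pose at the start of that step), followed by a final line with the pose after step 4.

0 4/29 4/25 -4/29 -158/725 -4 1 W
1 40/149 40/113 -40/149 -7500/16837 -3 1 N
2 5/17 2/9 -5/17 -62/153 -3 0 E
3 40/277 40/317 -40/277 -18220/87809 -4 0 S
4 4/29 4/25 -4/29 -158/725 -4 1 W
final -3 1 N

n=0: pose=(-4,1,W); sL=4/29, sR=4/25; mL=-4/29, mR=-158/725; mL+mR=-258/725 → advance -1; mR−mL=-2/25 → turn -1·90°
n=1: pose=(-3,1,N); sL=40/149, sR=40/113; mL=-40/149, mR=-7500/16837; mL+mR=-12020/16837 → advance -1; mR−mL=-20/113 → turn -1·90°
n=2: pose=(-3,0,E); sL=5/17, sR=2/9; mL=-5/17, mR=-62/153; mL+mR=-107/153 → advance -1; mR−mL=-1/9 → turn -1·90°
n=3: pose=(-4,0,S); sL=40/277, sR=40/317; mL=-40/277, mR=-18220/87809; mL+mR=-30900/87809 → advance -1; mR−mL=-20/317 → turn -1·90°
n=4: pose=(-4,1,W); sL=4/29, sR=4/25; mL=-4/29, mR=-158/725; mL+mR=-258/725 → advance -1; mR−mL=-2/25 → turn -1·90°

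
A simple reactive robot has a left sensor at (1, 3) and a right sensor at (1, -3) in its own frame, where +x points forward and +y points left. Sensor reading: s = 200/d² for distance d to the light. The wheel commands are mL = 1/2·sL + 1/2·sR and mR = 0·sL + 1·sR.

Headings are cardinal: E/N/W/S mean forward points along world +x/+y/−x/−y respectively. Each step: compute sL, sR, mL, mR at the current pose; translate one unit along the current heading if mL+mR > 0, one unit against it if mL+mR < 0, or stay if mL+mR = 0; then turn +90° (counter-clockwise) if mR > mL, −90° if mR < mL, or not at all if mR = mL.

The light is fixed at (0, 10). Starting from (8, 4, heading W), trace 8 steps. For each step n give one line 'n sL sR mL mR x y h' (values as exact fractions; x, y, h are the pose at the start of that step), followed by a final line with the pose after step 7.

n=0: pose=(8,4,W); sL=20/13, sR=100/29; mL=940/377, mR=100/29; mL+mR=2240/377 → advance +1; mR−mL=360/377 → turn +1·90°
n=1: pose=(7,4,S); sL=200/149, sR=40/13; mL=4280/1937, mR=40/13; mL+mR=10240/1937 → advance +1; mR−mL=1680/1937 → turn +1·90°
n=2: pose=(7,3,E); sL=5/2, sR=50/41; mL=305/164, mR=50/41; mL+mR=505/164 → advance +1; mR−mL=-105/164 → turn -1·90°
n=3: pose=(8,3,S); sL=40/37, sR=200/89; mL=5480/3293, mR=200/89; mL+mR=12880/3293 → advance +1; mR−mL=1920/3293 → turn +1·90°
n=4: pose=(8,2,E); sL=100/53, sR=100/101; mL=7700/5353, mR=100/101; mL+mR=13000/5353 → advance +1; mR−mL=-2400/5353 → turn -1·90°
n=5: pose=(9,2,S); sL=8/9, sR=200/117; mL=152/117, mR=200/117; mL+mR=352/117 → advance +1; mR−mL=16/39 → turn +1·90°
n=6: pose=(9,1,E); sL=25/17, sR=50/61; mL=2375/2074, mR=50/61; mL+mR=4075/2074 → advance +1; mR−mL=-675/2074 → turn -1·90°
n=7: pose=(10,1,S); sL=200/269, sR=200/149; mL=41800/40081, mR=200/149; mL+mR=95600/40081 → advance +1; mR−mL=12000/40081 → turn +1·90°

0 20/13 100/29 940/377 100/29 8 4 W
1 200/149 40/13 4280/1937 40/13 7 4 S
2 5/2 50/41 305/164 50/41 7 3 E
3 40/37 200/89 5480/3293 200/89 8 3 S
4 100/53 100/101 7700/5353 100/101 8 2 E
5 8/9 200/117 152/117 200/117 9 2 S
6 25/17 50/61 2375/2074 50/61 9 1 E
7 200/269 200/149 41800/40081 200/149 10 1 S
final 10 0 E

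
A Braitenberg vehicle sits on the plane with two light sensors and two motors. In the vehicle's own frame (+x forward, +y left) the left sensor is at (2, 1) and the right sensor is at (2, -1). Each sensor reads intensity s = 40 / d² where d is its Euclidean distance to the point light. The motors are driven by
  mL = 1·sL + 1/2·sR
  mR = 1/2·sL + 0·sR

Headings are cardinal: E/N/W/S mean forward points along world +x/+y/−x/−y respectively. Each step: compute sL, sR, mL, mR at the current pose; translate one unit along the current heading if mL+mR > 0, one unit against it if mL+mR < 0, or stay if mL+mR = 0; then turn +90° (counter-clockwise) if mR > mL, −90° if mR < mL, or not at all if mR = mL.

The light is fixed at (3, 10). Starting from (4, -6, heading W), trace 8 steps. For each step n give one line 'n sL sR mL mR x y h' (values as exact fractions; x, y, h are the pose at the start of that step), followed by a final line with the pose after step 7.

0 4/29 20/113 742/3277 2/29 4 -6 W
1 40/197 40/197 60/197 20/197 3 -6 N
2 1/5 2/13 18/65 1/10 3 -5 E
3 40/293 40/289 17420/84677 20/293 4 -5 S
4 4/29 20/113 742/3277 2/29 4 -6 W
5 40/197 40/197 60/197 20/197 3 -6 N
6 1/5 2/13 18/65 1/10 3 -5 E
7 40/293 40/289 17420/84677 20/293 4 -5 S
final 4 -6 W

n=0: pose=(4,-6,W); sL=4/29, sR=20/113; mL=742/3277, mR=2/29; mL+mR=968/3277 → advance +1; mR−mL=-516/3277 → turn -1·90°
n=1: pose=(3,-6,N); sL=40/197, sR=40/197; mL=60/197, mR=20/197; mL+mR=80/197 → advance +1; mR−mL=-40/197 → turn -1·90°
n=2: pose=(3,-5,E); sL=1/5, sR=2/13; mL=18/65, mR=1/10; mL+mR=49/130 → advance +1; mR−mL=-23/130 → turn -1·90°
n=3: pose=(4,-5,S); sL=40/293, sR=40/289; mL=17420/84677, mR=20/293; mL+mR=23200/84677 → advance +1; mR−mL=-11640/84677 → turn -1·90°
n=4: pose=(4,-6,W); sL=4/29, sR=20/113; mL=742/3277, mR=2/29; mL+mR=968/3277 → advance +1; mR−mL=-516/3277 → turn -1·90°
n=5: pose=(3,-6,N); sL=40/197, sR=40/197; mL=60/197, mR=20/197; mL+mR=80/197 → advance +1; mR−mL=-40/197 → turn -1·90°
n=6: pose=(3,-5,E); sL=1/5, sR=2/13; mL=18/65, mR=1/10; mL+mR=49/130 → advance +1; mR−mL=-23/130 → turn -1·90°
n=7: pose=(4,-5,S); sL=40/293, sR=40/289; mL=17420/84677, mR=20/293; mL+mR=23200/84677 → advance +1; mR−mL=-11640/84677 → turn -1·90°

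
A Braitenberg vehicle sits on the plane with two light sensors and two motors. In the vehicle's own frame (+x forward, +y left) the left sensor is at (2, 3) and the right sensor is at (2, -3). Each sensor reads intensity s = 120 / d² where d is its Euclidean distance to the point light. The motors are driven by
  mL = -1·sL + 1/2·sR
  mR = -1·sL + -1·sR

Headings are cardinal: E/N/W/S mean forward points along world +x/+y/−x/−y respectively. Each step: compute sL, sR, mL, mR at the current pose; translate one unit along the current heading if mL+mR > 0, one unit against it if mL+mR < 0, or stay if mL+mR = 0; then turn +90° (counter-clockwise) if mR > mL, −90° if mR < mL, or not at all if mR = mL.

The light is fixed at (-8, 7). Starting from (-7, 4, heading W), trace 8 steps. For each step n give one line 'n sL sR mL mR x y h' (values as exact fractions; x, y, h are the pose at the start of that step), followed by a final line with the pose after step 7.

n=0: pose=(-7,4,W); sL=120/37, sR=120; mL=2100/37, mR=-4560/37; mL+mR=-2460/37 → advance -1; mR−mL=-180 → turn -1·90°
n=1: pose=(-6,4,N); sL=60, sR=60/13; mL=-750/13, mR=-840/13; mL+mR=-1590/13 → advance -1; mR−mL=-90/13 → turn -1·90°
n=2: pose=(-6,3,E); sL=120/17, sR=24/13; mL=-1356/221, mR=-1968/221; mL+mR=-3324/221 → advance -1; mR−mL=-36/13 → turn -1·90°
n=3: pose=(-7,3,S); sL=30/13, sR=3; mL=-21/26, mR=-69/13; mL+mR=-159/26 → advance -1; mR−mL=-9/2 → turn -1·90°
n=4: pose=(-7,4,W); sL=120/37, sR=120; mL=2100/37, mR=-4560/37; mL+mR=-2460/37 → advance -1; mR−mL=-180 → turn -1·90°
n=5: pose=(-6,4,N); sL=60, sR=60/13; mL=-750/13, mR=-840/13; mL+mR=-1590/13 → advance -1; mR−mL=-90/13 → turn -1·90°
n=6: pose=(-6,3,E); sL=120/17, sR=24/13; mL=-1356/221, mR=-1968/221; mL+mR=-3324/221 → advance -1; mR−mL=-36/13 → turn -1·90°
n=7: pose=(-7,3,S); sL=30/13, sR=3; mL=-21/26, mR=-69/13; mL+mR=-159/26 → advance -1; mR−mL=-9/2 → turn -1·90°

0 120/37 120 2100/37 -4560/37 -7 4 W
1 60 60/13 -750/13 -840/13 -6 4 N
2 120/17 24/13 -1356/221 -1968/221 -6 3 E
3 30/13 3 -21/26 -69/13 -7 3 S
4 120/37 120 2100/37 -4560/37 -7 4 W
5 60 60/13 -750/13 -840/13 -6 4 N
6 120/17 24/13 -1356/221 -1968/221 -6 3 E
7 30/13 3 -21/26 -69/13 -7 3 S
final -7 4 W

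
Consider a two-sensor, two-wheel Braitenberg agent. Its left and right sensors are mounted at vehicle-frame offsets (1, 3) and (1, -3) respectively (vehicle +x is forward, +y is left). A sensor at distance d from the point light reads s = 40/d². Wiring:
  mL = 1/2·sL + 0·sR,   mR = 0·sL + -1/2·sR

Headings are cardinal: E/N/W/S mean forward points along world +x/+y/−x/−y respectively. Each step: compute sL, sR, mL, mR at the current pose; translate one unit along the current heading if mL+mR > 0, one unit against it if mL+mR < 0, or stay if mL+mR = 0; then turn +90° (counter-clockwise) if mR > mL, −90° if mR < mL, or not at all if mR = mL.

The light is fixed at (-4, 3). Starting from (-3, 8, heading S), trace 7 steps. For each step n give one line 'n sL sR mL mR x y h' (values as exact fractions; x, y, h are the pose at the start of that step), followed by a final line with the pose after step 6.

0 5/4 2 5/8 -1 -3 8 S
1 40/9 40/81 20/9 -20/81 -3 9 W
2 20/29 20/29 10/29 -10/29 -4 9 N
3 20/41 4 10/41 -2 -4 9 E
4 40/29 40/41 20/29 -20/41 -5 9 S
5 5 10/17 5/2 -5/17 -5 8 W
6 40/61 40/37 20/61 -20/37 -6 8 N
final -6 7 E

n=0: pose=(-3,8,S); sL=5/4, sR=2; mL=5/8, mR=-1; mL+mR=-3/8 → advance -1; mR−mL=-13/8 → turn -1·90°
n=1: pose=(-3,9,W); sL=40/9, sR=40/81; mL=20/9, mR=-20/81; mL+mR=160/81 → advance +1; mR−mL=-200/81 → turn -1·90°
n=2: pose=(-4,9,N); sL=20/29, sR=20/29; mL=10/29, mR=-10/29; mL+mR=0 → advance +0; mR−mL=-20/29 → turn -1·90°
n=3: pose=(-4,9,E); sL=20/41, sR=4; mL=10/41, mR=-2; mL+mR=-72/41 → advance -1; mR−mL=-92/41 → turn -1·90°
n=4: pose=(-5,9,S); sL=40/29, sR=40/41; mL=20/29, mR=-20/41; mL+mR=240/1189 → advance +1; mR−mL=-1400/1189 → turn -1·90°
n=5: pose=(-5,8,W); sL=5, sR=10/17; mL=5/2, mR=-5/17; mL+mR=75/34 → advance +1; mR−mL=-95/34 → turn -1·90°
n=6: pose=(-6,8,N); sL=40/61, sR=40/37; mL=20/61, mR=-20/37; mL+mR=-480/2257 → advance -1; mR−mL=-1960/2257 → turn -1·90°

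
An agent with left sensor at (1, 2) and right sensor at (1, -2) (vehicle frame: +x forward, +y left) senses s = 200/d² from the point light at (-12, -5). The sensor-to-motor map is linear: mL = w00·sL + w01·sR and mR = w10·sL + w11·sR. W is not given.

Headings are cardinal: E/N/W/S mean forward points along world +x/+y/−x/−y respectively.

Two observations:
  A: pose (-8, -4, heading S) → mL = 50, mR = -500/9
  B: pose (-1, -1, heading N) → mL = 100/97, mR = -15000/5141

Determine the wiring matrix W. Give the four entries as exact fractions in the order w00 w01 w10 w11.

0 1 -1 -1

obs A: pose=(-8,-4,S) → sL=50/9, sR=50, mL=50, mR=-500/9
obs B: pose=(-1,-1,N) → sL=100/53, sR=100/97, mL=100/97, mR=-15000/5141
sensor matrix S = [[50/9, 50], [100/53, 100/97]]; det S = -4100000/46269
solve [mL_A; mL_B] = S·[w00; w01] and [mR_A; mR_B] = S·[w10; w11]:
  w00 = 0, w01 = 1, w10 = -1, w11 = -1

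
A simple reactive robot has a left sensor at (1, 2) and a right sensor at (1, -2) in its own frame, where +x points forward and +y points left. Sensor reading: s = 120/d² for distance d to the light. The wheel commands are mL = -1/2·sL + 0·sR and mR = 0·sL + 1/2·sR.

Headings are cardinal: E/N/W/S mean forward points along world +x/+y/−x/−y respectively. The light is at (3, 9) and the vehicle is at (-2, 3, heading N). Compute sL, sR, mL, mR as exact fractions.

left sensor world pos  = (-4, 4); dL² = 74
right sensor world pos = (0, 4); dR² = 34
sL = 120/74 = 60/37
sR = 120/34 = 60/17
mL = -1/2·sL + 0·sR = -30/37
mR = 0·sL + 1/2·sR = 30/17

60/37 60/17 -30/37 30/17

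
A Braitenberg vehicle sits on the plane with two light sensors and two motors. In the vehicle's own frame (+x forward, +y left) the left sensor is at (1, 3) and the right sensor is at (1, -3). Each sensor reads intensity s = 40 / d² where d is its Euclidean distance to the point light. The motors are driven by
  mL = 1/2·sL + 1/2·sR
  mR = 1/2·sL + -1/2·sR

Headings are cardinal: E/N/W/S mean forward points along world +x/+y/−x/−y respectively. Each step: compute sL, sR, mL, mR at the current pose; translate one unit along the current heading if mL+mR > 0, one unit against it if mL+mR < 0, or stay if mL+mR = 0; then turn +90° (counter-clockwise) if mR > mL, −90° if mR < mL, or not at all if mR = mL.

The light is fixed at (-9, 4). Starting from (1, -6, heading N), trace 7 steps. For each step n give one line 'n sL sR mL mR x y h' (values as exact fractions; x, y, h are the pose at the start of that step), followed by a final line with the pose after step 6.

n=0: pose=(1,-6,N); sL=4/13, sR=4/25; mL=76/325, mR=24/325; mL+mR=4/13 → advance +1; mR−mL=-4/25 → turn -1·90°
n=1: pose=(1,-5,E); sL=40/157, sR=8/53; mL=1688/8321, mR=432/8321; mL+mR=40/157 → advance +1; mR−mL=-8/53 → turn -1·90°
n=2: pose=(2,-5,S); sL=5/37, sR=10/41; mL=575/3034, mR=-165/3034; mL+mR=5/37 → advance +1; mR−mL=-10/41 → turn -1·90°
n=3: pose=(2,-6,W); sL=40/269, sR=40/149; mL=8360/40081, mR=-2400/40081; mL+mR=40/269 → advance +1; mR−mL=-40/149 → turn -1·90°
n=4: pose=(1,-6,N); sL=4/13, sR=4/25; mL=76/325, mR=24/325; mL+mR=4/13 → advance +1; mR−mL=-4/25 → turn -1·90°
n=5: pose=(1,-5,E); sL=40/157, sR=8/53; mL=1688/8321, mR=432/8321; mL+mR=40/157 → advance +1; mR−mL=-8/53 → turn -1·90°
n=6: pose=(2,-5,S); sL=5/37, sR=10/41; mL=575/3034, mR=-165/3034; mL+mR=5/37 → advance +1; mR−mL=-10/41 → turn -1·90°

0 4/13 4/25 76/325 24/325 1 -6 N
1 40/157 8/53 1688/8321 432/8321 1 -5 E
2 5/37 10/41 575/3034 -165/3034 2 -5 S
3 40/269 40/149 8360/40081 -2400/40081 2 -6 W
4 4/13 4/25 76/325 24/325 1 -6 N
5 40/157 8/53 1688/8321 432/8321 1 -5 E
6 5/37 10/41 575/3034 -165/3034 2 -5 S
final 2 -6 W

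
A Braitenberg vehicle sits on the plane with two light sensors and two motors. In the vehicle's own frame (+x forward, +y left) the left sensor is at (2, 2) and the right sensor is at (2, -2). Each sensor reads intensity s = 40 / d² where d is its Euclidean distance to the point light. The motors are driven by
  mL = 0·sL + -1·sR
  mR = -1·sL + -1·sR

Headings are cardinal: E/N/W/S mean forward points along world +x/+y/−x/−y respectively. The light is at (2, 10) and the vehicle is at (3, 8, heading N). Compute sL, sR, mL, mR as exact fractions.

left sensor world pos  = (1, 10); dL² = 1
right sensor world pos = (5, 10); dR² = 9
sL = 40/1 = 40
sR = 40/9 = 40/9
mL = 0·sL + -1·sR = -40/9
mR = -1·sL + -1·sR = -400/9

40 40/9 -40/9 -400/9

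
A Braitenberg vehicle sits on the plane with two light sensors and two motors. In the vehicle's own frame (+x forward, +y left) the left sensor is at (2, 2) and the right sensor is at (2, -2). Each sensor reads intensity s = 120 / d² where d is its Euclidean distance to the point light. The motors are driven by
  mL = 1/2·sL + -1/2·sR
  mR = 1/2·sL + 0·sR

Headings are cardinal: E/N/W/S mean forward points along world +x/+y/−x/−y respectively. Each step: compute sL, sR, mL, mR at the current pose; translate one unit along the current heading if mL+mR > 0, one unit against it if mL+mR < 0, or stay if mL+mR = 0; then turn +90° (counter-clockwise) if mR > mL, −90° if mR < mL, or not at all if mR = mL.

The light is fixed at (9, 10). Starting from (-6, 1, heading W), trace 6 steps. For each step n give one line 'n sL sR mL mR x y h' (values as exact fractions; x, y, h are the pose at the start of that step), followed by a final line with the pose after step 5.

n=0: pose=(-6,1,W); sL=12/41, sR=60/169; mL=-216/6929, mR=6/41; mL+mR=798/6929 → advance +1; mR−mL=30/169 → turn +1·90°
n=1: pose=(-7,1,S); sL=120/317, sR=24/89; mL=1536/28213, mR=60/317; mL+mR=6876/28213 → advance +1; mR−mL=12/89 → turn +1·90°
n=2: pose=(-7,0,E); sL=6/13, sR=6/17; mL=12/221, mR=3/13; mL+mR=63/221 → advance +1; mR−mL=3/17 → turn +1·90°
n=3: pose=(-6,0,N); sL=120/353, sR=120/233; mL=-7200/82249, mR=60/353; mL+mR=6780/82249 → advance +1; mR−mL=60/233 → turn +1·90°
n=4: pose=(-6,1,W); sL=12/41, sR=60/169; mL=-216/6929, mR=6/41; mL+mR=798/6929 → advance +1; mR−mL=30/169 → turn +1·90°
n=5: pose=(-7,1,S); sL=120/317, sR=24/89; mL=1536/28213, mR=60/317; mL+mR=6876/28213 → advance +1; mR−mL=12/89 → turn +1·90°

0 12/41 60/169 -216/6929 6/41 -6 1 W
1 120/317 24/89 1536/28213 60/317 -7 1 S
2 6/13 6/17 12/221 3/13 -7 0 E
3 120/353 120/233 -7200/82249 60/353 -6 0 N
4 12/41 60/169 -216/6929 6/41 -6 1 W
5 120/317 24/89 1536/28213 60/317 -7 1 S
final -7 0 E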